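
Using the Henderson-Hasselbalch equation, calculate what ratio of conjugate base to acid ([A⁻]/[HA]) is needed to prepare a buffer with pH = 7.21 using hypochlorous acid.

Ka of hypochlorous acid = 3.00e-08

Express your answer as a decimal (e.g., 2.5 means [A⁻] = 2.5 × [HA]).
[A⁻]/[HA] = 0.487

pKa = −log(3.00e-08) = 7.5229. pH = pKa + log([A⁻]/[HA]). 7.21 = 7.5229 + log(ratio). log(ratio) = 7.21 − 7.5229 = -0.3129. ratio = 10^(-0.3129) = 0.487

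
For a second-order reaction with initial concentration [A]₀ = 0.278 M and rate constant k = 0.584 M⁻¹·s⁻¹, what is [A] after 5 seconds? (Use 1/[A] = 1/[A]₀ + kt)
0.1534 M

1/[A] = 1/[A]₀ + k·t = 1/0.278 + (0.584)·(5) = 3.5971 + 2.9200 = 6.5171
[A] = 1/6.5171 = 0.1534 M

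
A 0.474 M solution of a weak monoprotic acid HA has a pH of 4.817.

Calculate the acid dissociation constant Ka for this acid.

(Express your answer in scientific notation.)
K_a = 4.90e-10

[H⁺] = 10^(−pH) = 10^(−4.817) = 1.524e-05 M. For HA ⇌ H⁺ + A⁻, Ka = x²/(C − x) = (1.524e-05)²/(0.474 − 1.524e-05) = 4.90e-10.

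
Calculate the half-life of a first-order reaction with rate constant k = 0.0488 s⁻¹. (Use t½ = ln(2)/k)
14.20 s

t½ = ln(2)/k = 0.6931/0.0488 = 14.20 s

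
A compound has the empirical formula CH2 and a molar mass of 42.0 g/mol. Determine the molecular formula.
Empirical formula mass of CH2 = 14.03 g/mol
Multiplier = 42.0 / 14.03 ≈ 3
Molecular formula = (CH2) × 3 = C3H6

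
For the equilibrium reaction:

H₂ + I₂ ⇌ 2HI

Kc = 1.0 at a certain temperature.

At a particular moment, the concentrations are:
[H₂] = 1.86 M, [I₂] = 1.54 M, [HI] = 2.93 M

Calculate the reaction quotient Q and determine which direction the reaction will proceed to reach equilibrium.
Q = 2.997, Q > K, reaction proceeds reverse (toward reactants)

Q = ([HI]^2) / ([H₂] × [I₂])
  = ((2.93)^2) / ((1.86)·(1.54)) = 8.5849/2.8644 = 2.997
Since Q = 2.997 > Kc = 1.0, the reaction proceeds reverse (toward reactants) to reach equilibrium.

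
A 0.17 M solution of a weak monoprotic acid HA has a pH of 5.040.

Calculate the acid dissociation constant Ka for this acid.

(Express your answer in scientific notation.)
K_a = 4.89e-10

[H⁺] = 10^(−pH) = 10^(−5.040) = 9.120e-06 M. For HA ⇌ H⁺ + A⁻, Ka = x²/(C − x) = (9.120e-06)²/(0.17 − 9.120e-06) = 4.89e-10.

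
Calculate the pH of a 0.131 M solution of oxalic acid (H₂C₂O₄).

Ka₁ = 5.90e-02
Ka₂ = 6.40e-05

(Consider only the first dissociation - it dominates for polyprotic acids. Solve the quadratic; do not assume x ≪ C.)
pH = 1.20

x² + Ka₁·x − Ka₁·C = 0 with Ka₁ = 5.90e-02, C = 0.131.
x = (−Ka₁ + √(Ka₁² + 4·Ka₁·C))/2 = 6.3232e-02 M, so pH = 1.20.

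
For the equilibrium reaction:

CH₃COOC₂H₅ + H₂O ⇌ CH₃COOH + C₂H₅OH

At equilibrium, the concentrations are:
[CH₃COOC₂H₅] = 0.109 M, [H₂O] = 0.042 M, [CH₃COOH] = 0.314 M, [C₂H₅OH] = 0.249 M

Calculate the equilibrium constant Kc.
K_c = 17.0786

Kc = ([CH₃COOH] × [C₂H₅OH]) / ([CH₃COOC₂H₅] × [H₂O])
   = ((0.314)·(0.249)) / ((0.109)·(0.042))
   = 0.078186 / 0.004578 = 17.0786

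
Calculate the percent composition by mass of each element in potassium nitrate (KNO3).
K: 38.67%, N: 13.86%, O: 47.47%

Molar mass of KNO3 = 101.11 g/mol
% K = (1 × 39.1) / 101.11 × 100% = 39.1 / 101.11 × 100% = 38.67%
% N = (1 × 14.01) / 101.11 × 100% = 14.01 / 101.11 × 100% = 13.86%
% O = (3 × 16.0) / 101.11 × 100% = 48 / 101.11 × 100% = 47.47%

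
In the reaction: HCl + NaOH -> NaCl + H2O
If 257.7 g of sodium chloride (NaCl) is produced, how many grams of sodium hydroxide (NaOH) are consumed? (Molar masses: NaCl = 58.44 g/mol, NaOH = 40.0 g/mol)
Moles of NaCl = 257.7 g ÷ 58.44 g/mol = 4.40965 mol
Mole ratio: 1 mol NaOH / 1 mol NaCl
Moles of NaOH = 4.40965 × (1/1) = 4.40965 mol
Mass of NaOH = 4.40965 mol × 40.0 g/mol = 176.4 g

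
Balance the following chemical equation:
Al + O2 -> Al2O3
Balanced equation:
4Al + 3O2 -> 2Al2O3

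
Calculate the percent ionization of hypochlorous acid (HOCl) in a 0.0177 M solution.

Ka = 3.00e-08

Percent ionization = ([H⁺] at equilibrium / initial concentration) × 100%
Percent ionization = 0.13%

Let x = [H⁺]. Ka = x²/(C - x) ⇒ x² + (3.00e-08)x - (3.00e-08)(0.0177) = 0. x = 2.3028e-05. Percent = (2.3028e-05/0.0177) × 100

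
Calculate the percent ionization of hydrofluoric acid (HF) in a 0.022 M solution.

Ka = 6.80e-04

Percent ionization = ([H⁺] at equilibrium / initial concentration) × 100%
Percent ionization = 16.1%

Let x = [H⁺]. Ka = x²/(C - x) ⇒ x² + (6.80e-04)x - (6.80e-04)(0.022) = 0. x = 3.5427e-03. Percent = (3.5427e-03/0.022) × 100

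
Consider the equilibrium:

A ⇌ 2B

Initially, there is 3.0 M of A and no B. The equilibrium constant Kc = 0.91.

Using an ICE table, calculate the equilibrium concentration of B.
[B] = 1.440 M

ICE: [A] = 3.0 − x, [B] = 2x.
Kc = (2x)²/(3.0 − x) = 0.91 ⇒ 4x² + 0.91x − 2.73 = 0.
x = (−0.91 + √(0.91² + 4·4·2.73))/(2·4) = (−0.91 + √44.508)/8 = 0.72018.
[B] = 2x = 1.440 M.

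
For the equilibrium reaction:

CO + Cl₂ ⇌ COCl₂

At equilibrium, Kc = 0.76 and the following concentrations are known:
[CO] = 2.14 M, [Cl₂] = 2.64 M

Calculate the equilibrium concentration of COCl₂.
[COCl₂] = 4.2937 M

Kc = ([COCl₂]) / ([CO] × [Cl₂]) = 0.76
[COCl₂]^1 = Kc · (reactant terms)/(other product terms) = 0.76 · 5.6496 / 1 = 4.2937
[COCl₂] = 4.2937 M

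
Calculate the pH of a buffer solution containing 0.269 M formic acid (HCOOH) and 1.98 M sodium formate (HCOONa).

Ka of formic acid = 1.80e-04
pH = 4.61

pKa = -log(1.80e-04) = 3.74. pH = pKa + log([A⁻]/[HA]) = 3.74 + log(1.98/0.269)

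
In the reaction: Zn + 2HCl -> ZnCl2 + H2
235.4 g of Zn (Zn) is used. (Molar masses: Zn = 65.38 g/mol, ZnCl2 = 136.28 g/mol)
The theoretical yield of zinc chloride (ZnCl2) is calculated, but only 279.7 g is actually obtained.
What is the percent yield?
Moles of Zn = 235.4 g ÷ 65.38 g/mol = 3.60049 mol
Mole ratio: 1 mol ZnCl2 / 1 mol Zn
Moles of ZnCl2 = 3.60049 × (1/1) = 3.60049 mol
Theoretical yield = 3.60049 mol × 136.28 g/mol = 490.67 g
Actual yield = 279.7 g
Percent yield = (279.7 / 490.67) × 100% = 57.0%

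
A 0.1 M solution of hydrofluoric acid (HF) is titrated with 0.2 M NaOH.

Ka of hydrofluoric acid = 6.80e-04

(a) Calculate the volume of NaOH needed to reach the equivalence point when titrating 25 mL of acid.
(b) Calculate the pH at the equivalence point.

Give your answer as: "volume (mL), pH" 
V = 12.5 mL, pH = 8.00

(a) At equivalence: moles acid = moles base.
moles acid = 0.1 × 0.025 = 0.0025 mol; V_NaOH = 0.0025/0.2 = 0.0125 L = 12.5 mL.
(b) At equivalence, all acid → conjugate base A⁻ at [A⁻] = 0.0025/0.0375 = 0.06667 M.
Kb = Kw/Ka = 1.0e-14/6.80e-04 = 1.471e-11; [OH⁻] = √(Kb·[A⁻]) = 9.901e-07; pOH = 6.00; pH = 14 − pOH = 8.00.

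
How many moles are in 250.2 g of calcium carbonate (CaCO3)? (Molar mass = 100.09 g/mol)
Moles = 250.2 g ÷ 100.09 g/mol = 2.5 mol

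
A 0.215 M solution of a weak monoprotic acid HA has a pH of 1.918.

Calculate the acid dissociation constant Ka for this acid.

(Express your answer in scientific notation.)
K_a = 7.19e-04

[H⁺] = 10^(−pH) = 10^(−1.918) = 1.208e-02 M. For HA ⇌ H⁺ + A⁻, Ka = x²/(C − x) = (1.208e-02)²/(0.215 − 1.208e-02) = 7.19e-04.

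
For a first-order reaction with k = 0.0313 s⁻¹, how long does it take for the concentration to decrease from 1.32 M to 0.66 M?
22.15 s

From ln[A] = ln[A]₀ - k·t: t = ln([A]₀/[A])/k = ln(1.32/0.66)/0.0313 = ln(2.0000)/0.0313 = 0.6931/0.0313 = 22.15 s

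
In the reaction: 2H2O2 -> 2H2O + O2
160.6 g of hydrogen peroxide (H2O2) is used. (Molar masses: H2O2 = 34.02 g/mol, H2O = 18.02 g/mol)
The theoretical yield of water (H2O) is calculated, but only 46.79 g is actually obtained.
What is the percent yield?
Moles of H2O2 = 160.6 g ÷ 34.02 g/mol = 4.72075 mol
Mole ratio: 2 mol H2O / 2 mol H2O2
Moles of H2O = 4.72075 × (2/2) = 4.72075 mol
Theoretical yield = 4.72075 mol × 18.02 g/mol = 85.068 g
Actual yield = 46.79 g
Percent yield = (46.79 / 85.068) × 100% = 55.0%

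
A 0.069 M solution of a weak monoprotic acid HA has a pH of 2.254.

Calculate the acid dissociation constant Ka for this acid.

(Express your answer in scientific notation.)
K_a = 4.89e-04

[H⁺] = 10^(−pH) = 10^(−2.254) = 5.572e-03 M. For HA ⇌ H⁺ + A⁻, Ka = x²/(C − x) = (5.572e-03)²/(0.069 − 5.572e-03) = 4.89e-04.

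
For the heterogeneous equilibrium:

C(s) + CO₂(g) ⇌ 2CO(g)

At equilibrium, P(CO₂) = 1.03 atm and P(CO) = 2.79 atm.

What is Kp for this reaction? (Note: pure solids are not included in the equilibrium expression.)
K_p = 7.557

Solid C is excluded.
Kp = P(CO)²/P(CO₂) = (2.79)²/1.03 = 7.784/1.03 = 7.557.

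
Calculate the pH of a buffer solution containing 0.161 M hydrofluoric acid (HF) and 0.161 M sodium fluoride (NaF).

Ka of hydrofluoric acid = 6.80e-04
pH = 3.17

pKa = -log(6.80e-04) = 3.17. pH = pKa + log([A⁻]/[HA]) = 3.17 + log(0.161/0.161)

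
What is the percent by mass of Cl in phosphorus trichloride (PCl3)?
Mass of Cl in formula = 35.45 × 3 = 106.35 g/mol
Molar mass = 137.32 g/mol
% Cl = (106.35/137.32) × 100% = 77.45%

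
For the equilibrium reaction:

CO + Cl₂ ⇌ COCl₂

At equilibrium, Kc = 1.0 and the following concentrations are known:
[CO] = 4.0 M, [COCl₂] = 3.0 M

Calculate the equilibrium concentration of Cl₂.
[Cl₂] = 0.7500 M

Kc = ([COCl₂]) / ([CO] × [Cl₂]) = 1.0
[Cl₂]^1 = (product terms)/(Kc · other reactant terms) = 3 / (1.0 · 4) = 0.75
[Cl₂] = 0.7500 M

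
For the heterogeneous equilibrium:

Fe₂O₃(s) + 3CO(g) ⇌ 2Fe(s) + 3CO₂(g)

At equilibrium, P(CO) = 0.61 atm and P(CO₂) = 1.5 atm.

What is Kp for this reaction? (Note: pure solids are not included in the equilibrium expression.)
K_p = 14.869

Solids (Fe₂O₃, Fe) are excluded.
Kp = P(CO₂)³/P(CO)³ = (1.5)³/(0.61)³ = 3.375/0.227 = 14.869.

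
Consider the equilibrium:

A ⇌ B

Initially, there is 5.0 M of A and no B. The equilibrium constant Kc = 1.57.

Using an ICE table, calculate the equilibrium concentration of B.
[B] = 3.054 M

ICE: [A] = 5.0 − x, [B] = x.
Kc = x/(5.0 − x) = 1.57 ⇒ x = 1.57·5.0/(1 + 1.57) = 7.85/2.57 = 3.054.
[B] = x = 3.054 M.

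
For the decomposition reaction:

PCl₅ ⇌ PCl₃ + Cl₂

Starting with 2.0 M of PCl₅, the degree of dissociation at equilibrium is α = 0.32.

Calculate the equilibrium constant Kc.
K_c = 0.3012

x = α·[A]₀ = 0.32 × 2.0 = 0.64 M dissociated.
At eq: [PCl₅] = 2.0 − 0.64 = 1.36 M; [PCl₃] = [Cl₂] = x = 0.64 M.
Kc = [PCl₃][Cl₂]/[PCl₅] = (0.64)²/1.36 = 0.3012.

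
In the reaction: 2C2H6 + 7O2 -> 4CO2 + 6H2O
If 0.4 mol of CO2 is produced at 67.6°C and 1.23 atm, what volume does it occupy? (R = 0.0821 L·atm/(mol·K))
T = 67.6°C + 273.15 = 340.75 K
V = nRT/P = (0.4 × 0.0821 × 340.75) / 1.23
V = 9.10 L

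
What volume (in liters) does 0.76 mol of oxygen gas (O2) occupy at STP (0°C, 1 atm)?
At STP, 1 mol of gas occupies 22.4 L
Volume = 0.76 mol × 22.4 L/mol = 17.02 L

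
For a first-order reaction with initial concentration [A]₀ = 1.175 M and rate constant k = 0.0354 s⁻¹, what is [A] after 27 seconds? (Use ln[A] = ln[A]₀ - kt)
0.4518 M

ln[A] = ln[A]₀ - k·t = ln(1.175) - (0.0354)·(27) = 0.1613 - 0.9558 = -0.7945
[A] = e^(-0.7945) = 0.4518 M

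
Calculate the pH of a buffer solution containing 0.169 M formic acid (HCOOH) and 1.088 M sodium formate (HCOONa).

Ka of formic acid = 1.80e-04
pH = 4.55

pKa = -log(1.80e-04) = 3.74. pH = pKa + log([A⁻]/[HA]) = 3.74 + log(1.088/0.169)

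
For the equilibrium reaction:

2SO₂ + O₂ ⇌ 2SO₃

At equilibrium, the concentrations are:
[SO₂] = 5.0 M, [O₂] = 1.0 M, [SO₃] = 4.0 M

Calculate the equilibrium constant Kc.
K_c = 0.6400

Kc = ([SO₃]^2) / ([SO₂]^2 × [O₂])
   = ((4.0)^2) / ((5.0)^2·(1.0))
   = 16 / 25 = 0.6400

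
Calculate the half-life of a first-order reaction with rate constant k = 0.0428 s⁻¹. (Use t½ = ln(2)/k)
16.20 s

t½ = ln(2)/k = 0.6931/0.0428 = 16.20 s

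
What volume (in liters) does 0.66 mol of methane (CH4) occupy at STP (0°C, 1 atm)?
At STP, 1 mol of gas occupies 22.4 L
Volume = 0.66 mol × 22.4 L/mol = 14.78 L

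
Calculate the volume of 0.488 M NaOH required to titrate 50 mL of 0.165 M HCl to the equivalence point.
V_{base} = 16.9 mL

At equivalence: moles acid = moles base.
moles HCl = 0.165 M × 0.05 L = 0.00825 mol
V_NaOH = 0.00825 mol ÷ 0.488 M = 0.01691 L = 16.9 mL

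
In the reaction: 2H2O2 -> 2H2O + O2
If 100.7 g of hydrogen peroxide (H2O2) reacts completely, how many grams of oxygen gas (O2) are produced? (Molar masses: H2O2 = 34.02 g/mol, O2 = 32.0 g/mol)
Moles of H2O2 = 100.7 g ÷ 34.02 g/mol = 2.96002 mol
Mole ratio: 1 mol O2 / 2 mol H2O2
Moles of O2 = 2.96002 × (1/2) = 1.48001 mol
Mass of O2 = 1.48001 mol × 32.0 g/mol = 47.36 g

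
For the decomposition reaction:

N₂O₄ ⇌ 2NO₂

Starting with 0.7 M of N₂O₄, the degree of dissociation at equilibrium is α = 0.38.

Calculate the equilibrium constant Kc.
K_c = 0.6521

x = α·[A]₀ = 0.38 × 0.7 = 0.266 M dissociated.
At eq: [N₂O₄] = 0.7 − 0.266 = 0.434 M; [NO₂] = 2x = 0.532 M.
Kc = [NO₂]²/[N₂O₄] = (0.532)²/0.434 = 0.6521.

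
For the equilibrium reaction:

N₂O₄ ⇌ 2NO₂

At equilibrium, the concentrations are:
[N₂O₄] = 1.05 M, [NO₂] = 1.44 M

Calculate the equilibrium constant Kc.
K_c = 1.9749

Kc = ([NO₂]^2) / ([N₂O₄])
   = ((1.44)^2) / ((1.05))
   = 2.0736 / 1.05 = 1.9749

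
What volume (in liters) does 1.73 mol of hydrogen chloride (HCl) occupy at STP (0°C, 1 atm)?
At STP, 1 mol of gas occupies 22.4 L
Volume = 1.73 mol × 22.4 L/mol = 38.75 L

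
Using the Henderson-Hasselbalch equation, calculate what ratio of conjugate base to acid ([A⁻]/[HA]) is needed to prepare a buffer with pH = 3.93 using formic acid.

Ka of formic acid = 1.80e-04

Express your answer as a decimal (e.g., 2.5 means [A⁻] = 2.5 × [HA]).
[A⁻]/[HA] = 1.532

pKa = −log(1.80e-04) = 3.7447. pH = pKa + log([A⁻]/[HA]). 3.93 = 3.7447 + log(ratio). log(ratio) = 3.93 − 3.7447 = 0.1853. ratio = 10^(0.1853) = 1.532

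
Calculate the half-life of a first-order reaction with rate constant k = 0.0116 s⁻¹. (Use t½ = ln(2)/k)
59.75 s

t½ = ln(2)/k = 0.6931/0.0116 = 59.75 s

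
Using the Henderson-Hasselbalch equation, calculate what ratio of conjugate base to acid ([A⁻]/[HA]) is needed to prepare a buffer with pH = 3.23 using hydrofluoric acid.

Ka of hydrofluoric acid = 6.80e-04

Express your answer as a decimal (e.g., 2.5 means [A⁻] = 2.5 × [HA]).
[A⁻]/[HA] = 1.155

pKa = −log(6.80e-04) = 3.1675. pH = pKa + log([A⁻]/[HA]). 3.23 = 3.1675 + log(ratio). log(ratio) = 3.23 − 3.1675 = 0.0625. ratio = 10^(0.0625) = 1.155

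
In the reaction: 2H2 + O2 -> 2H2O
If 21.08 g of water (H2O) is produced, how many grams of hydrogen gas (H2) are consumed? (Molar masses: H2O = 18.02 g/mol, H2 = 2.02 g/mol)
Moles of H2O = 21.08 g ÷ 18.02 g/mol = 1.16981 mol
Mole ratio: 2 mol H2 / 2 mol H2O
Moles of H2 = 1.16981 × (2/2) = 1.16981 mol
Mass of H2 = 1.16981 mol × 2.02 g/mol = 2.363 g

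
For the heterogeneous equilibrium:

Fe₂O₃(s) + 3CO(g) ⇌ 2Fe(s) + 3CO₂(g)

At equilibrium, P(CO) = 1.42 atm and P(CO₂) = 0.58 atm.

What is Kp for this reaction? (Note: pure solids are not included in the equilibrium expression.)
K_p = 0.068

Solids (Fe₂O₃, Fe) are excluded.
Kp = P(CO₂)³/P(CO)³ = (0.58)³/(1.42)³ = 0.1951/2.863 = 0.068.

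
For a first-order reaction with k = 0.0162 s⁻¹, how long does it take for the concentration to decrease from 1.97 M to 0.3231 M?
111.59 s

From ln[A] = ln[A]₀ - k·t: t = ln([A]₀/[A])/k = ln(1.97/0.3231)/0.0162 = ln(6.0972)/0.0162 = 1.8078/0.0162 = 111.59 s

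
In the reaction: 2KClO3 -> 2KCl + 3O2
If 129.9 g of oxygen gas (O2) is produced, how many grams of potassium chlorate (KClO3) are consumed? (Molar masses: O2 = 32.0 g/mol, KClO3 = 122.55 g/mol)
Moles of O2 = 129.9 g ÷ 32.0 g/mol = 4.05938 mol
Mole ratio: 2 mol KClO3 / 3 mol O2
Moles of KClO3 = 4.05938 × (2/3) = 2.70625 mol
Mass of KClO3 = 2.70625 mol × 122.55 g/mol = 331.7 g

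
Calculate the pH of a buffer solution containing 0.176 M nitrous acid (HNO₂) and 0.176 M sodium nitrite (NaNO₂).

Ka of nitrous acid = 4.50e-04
pH = 3.35

pKa = -log(4.50e-04) = 3.35. pH = pKa + log([A⁻]/[HA]) = 3.35 + log(0.176/0.176)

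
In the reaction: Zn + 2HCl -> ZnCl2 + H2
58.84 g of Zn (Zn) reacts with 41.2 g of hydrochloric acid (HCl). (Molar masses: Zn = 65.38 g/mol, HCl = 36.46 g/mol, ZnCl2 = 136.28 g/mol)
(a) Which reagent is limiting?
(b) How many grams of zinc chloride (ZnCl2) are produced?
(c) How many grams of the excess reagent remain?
(a) HCl, (b) 77 g, (c) 21.9 g

Moles of Zn = 58.84 g ÷ 65.38 g/mol = 0.899969 mol
Moles of HCl = 41.2 g ÷ 36.46 g/mol = 1.13001 mol
Moles ÷ coefficient: Zn: 0.899969/1 = 0.9, HCl: 1.13001/2 = 0.565
(a) HCl has the smaller value, so HCl is the limiting reagent.
(b) Moles of ZnCl2 = 1.13001 mol HCl × (1/2) = 0.565003 mol; mass = 0.565003 mol × 136.28 g/mol = 77 g
(c) Zn consumed = 1.13001 × (1/2) = 0.565003 mol; remaining = 0.899969 − 0.565003 = 0.334967 mol; mass = 0.334967 mol × 65.38 g/mol = 21.9 g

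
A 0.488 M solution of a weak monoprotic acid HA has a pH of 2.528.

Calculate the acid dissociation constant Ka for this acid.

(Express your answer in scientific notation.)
K_a = 1.81e-05

[H⁺] = 10^(−pH) = 10^(−2.528) = 2.965e-03 M. For HA ⇌ H⁺ + A⁻, Ka = x²/(C − x) = (2.965e-03)²/(0.488 − 2.965e-03) = 1.81e-05.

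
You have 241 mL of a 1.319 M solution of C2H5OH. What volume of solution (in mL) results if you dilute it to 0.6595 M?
Using M₁V₁ = M₂V₂:
1.319 × 241 = 0.6595 × V₂
V₂ = (1.319 × 241) / 0.6595 = 482 mL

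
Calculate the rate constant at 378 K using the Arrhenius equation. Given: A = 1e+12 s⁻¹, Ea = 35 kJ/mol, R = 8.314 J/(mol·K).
1.46e+07 s⁻¹

k = A·exp(-Ea/(R·T)) = 1e+12·exp(-35000/(8.314·378)) = 1e+12·exp(-11.1369) = 1e+12·1.4564e-05 = 1.46e+07 s⁻¹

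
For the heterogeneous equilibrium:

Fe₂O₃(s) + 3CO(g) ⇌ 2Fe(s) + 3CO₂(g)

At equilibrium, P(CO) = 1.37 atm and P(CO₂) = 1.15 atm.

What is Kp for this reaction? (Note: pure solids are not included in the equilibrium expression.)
K_p = 0.591

Solids (Fe₂O₃, Fe) are excluded.
Kp = P(CO₂)³/P(CO)³ = (1.15)³/(1.37)³ = 1.521/2.571 = 0.591.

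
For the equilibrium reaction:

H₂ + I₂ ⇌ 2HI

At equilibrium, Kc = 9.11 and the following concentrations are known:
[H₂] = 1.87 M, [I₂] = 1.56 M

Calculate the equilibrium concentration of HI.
[HI] = 5.1552 M

Kc = ([HI]^2) / ([H₂] × [I₂]) = 9.11
[HI]^2 = Kc · (reactant terms)/(other product terms) = 9.11 · 2.9172 / 1 = 26.576
[HI] = (26.576)^(1/2) = 5.1552 M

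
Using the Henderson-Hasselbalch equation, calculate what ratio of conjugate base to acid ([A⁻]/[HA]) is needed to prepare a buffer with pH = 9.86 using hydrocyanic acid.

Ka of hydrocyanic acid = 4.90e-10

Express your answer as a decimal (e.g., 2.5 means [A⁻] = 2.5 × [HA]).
[A⁻]/[HA] = 3.550

pKa = −log(4.90e-10) = 9.3098. pH = pKa + log([A⁻]/[HA]). 9.86 = 9.3098 + log(ratio). log(ratio) = 9.86 − 9.3098 = 0.5502. ratio = 10^(0.5502) = 3.550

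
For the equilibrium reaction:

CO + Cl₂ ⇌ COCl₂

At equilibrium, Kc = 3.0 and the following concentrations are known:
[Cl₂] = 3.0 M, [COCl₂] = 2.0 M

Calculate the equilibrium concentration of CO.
[CO] = 0.2222 M

Kc = ([COCl₂]) / ([CO] × [Cl₂]) = 3.0
[CO]^1 = (product terms)/(Kc · other reactant terms) = 2 / (3.0 · 3) = 0.22222
[CO] = 0.2222 M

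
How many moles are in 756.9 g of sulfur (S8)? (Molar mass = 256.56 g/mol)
Moles = 756.9 g ÷ 256.56 g/mol = 2.95 mol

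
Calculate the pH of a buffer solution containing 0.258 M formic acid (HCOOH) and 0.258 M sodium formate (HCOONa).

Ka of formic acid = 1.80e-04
pH = 3.74

pKa = -log(1.80e-04) = 3.74. pH = pKa + log([A⁻]/[HA]) = 3.74 + log(0.258/0.258)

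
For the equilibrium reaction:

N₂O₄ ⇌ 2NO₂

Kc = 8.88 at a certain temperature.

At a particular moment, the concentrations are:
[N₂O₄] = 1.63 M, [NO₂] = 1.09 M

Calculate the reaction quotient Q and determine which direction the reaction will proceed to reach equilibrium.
Q = 0.729, Q < K, reaction proceeds forward (toward products)

Q = ([NO₂]^2) / ([N₂O₄])
  = ((1.09)^2) / ((1.63)) = 1.1881/1.63 = 0.7289
Since Q = 0.7289 < Kc = 8.88, the reaction proceeds forward (toward products) to reach equilibrium.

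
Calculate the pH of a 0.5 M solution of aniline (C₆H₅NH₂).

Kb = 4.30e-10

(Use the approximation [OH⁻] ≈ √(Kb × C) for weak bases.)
pH = 9.17

[OH⁻] = √(Kb × C) = √(4.30e-10 × 0.5) = 1.4663e-05. pOH = 4.83, pH = 14 - pOH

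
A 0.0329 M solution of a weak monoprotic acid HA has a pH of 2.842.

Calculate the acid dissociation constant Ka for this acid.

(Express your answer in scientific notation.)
K_a = 6.58e-05

[H⁺] = 10^(−pH) = 10^(−2.842) = 1.439e-03 M. For HA ⇌ H⁺ + A⁻, Ka = x²/(C − x) = (1.439e-03)²/(0.0329 − 1.439e-03) = 6.58e-05.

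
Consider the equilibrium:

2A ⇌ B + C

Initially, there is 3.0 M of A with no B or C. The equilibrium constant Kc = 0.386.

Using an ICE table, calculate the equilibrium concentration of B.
[B] = 0.831 M

ICE: [A] = 3.0 − 2x, [B] = [C] = x.
Kc = x²/(3.0 − 2x)² = 0.386 ⇒ √Kc = x/(3.0 − 2x).
x = √0.386·3.0/(1 + 2√0.386) = 0.62129·3.0/2.2426 = 0.83113.
[B] = x = 0.831 M.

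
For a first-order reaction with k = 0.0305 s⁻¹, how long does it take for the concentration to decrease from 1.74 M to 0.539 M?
38.42 s

From ln[A] = ln[A]₀ - k·t: t = ln([A]₀/[A])/k = ln(1.74/0.539)/0.0305 = ln(3.2282)/0.0305 = 1.1719/0.0305 = 38.42 s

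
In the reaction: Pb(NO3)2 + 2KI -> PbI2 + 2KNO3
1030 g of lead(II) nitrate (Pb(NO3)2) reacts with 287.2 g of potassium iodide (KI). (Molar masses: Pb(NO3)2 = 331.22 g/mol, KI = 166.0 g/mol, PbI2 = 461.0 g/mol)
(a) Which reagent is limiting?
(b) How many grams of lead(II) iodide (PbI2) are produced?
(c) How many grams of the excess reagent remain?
(a) KI, (b) 398.8 g, (c) 743.5 g

Moles of Pb(NO3)2 = 1030 g ÷ 331.22 g/mol = 3.10972 mol
Moles of KI = 287.2 g ÷ 166.0 g/mol = 1.73012 mol
Moles ÷ coefficient: Pb(NO3)2: 3.10972/1 = 3.11, KI: 1.73012/2 = 0.8651
(a) KI has the smaller value, so KI is the limiting reagent.
(b) Moles of PbI2 = 1.73012 mol KI × (1/2) = 0.86506 mol; mass = 0.86506 mol × 461.0 g/mol = 398.8 g
(c) Pb(NO3)2 consumed = 1.73012 × (1/2) = 0.86506 mol; remaining = 3.10972 − 0.86506 = 2.24466 mol; mass = 2.24466 mol × 331.22 g/mol = 743.5 g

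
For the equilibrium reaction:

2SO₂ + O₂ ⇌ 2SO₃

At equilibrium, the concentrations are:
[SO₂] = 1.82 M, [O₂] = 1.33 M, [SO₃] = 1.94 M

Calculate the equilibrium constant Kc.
K_c = 0.8543

Kc = ([SO₃]^2) / ([SO₂]^2 × [O₂])
   = ((1.94)^2) / ((1.82)^2·(1.33))
   = 3.7636 / 4.4055 = 0.8543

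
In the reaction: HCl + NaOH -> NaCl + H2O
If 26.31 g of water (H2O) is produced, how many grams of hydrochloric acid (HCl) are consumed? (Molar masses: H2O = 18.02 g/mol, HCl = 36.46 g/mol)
Moles of H2O = 26.31 g ÷ 18.02 g/mol = 1.46004 mol
Mole ratio: 1 mol HCl / 1 mol H2O
Moles of HCl = 1.46004 × (1/1) = 1.46004 mol
Mass of HCl = 1.46004 mol × 36.46 g/mol = 53.23 g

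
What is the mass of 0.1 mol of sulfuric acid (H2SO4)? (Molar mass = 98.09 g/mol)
Mass = 0.1 mol × 98.09 g/mol = 9.809 g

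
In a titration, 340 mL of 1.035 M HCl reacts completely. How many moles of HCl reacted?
Moles = Molarity × Volume (L)
Moles = 1.035 M × 0.34 L = 0.3519 mol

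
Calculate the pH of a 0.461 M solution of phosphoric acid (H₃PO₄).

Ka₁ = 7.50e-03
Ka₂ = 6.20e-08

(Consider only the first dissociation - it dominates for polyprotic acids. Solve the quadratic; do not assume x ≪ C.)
pH = 1.26

x² + Ka₁·x − Ka₁·C = 0 with Ka₁ = 7.50e-03, C = 0.461.
x = (−Ka₁ + √(Ka₁² + 4·Ka₁·C))/2 = 5.5170e-02 M, so pH = 1.26.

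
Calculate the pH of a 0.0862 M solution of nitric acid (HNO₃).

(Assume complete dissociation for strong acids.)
pH = 1.06

[H⁺] = 0.0862 M for strong acid. pH = -log[H⁺] = -log(0.0862)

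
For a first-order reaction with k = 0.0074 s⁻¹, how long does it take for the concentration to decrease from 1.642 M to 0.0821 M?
404.83 s

From ln[A] = ln[A]₀ - k·t: t = ln([A]₀/[A])/k = ln(1.642/0.0821)/0.0074 = ln(20.0000)/0.0074 = 2.9957/0.0074 = 404.83 s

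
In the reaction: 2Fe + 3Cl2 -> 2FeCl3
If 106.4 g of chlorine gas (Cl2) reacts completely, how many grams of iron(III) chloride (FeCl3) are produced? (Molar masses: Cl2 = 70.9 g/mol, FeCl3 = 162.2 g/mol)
Moles of Cl2 = 106.4 g ÷ 70.9 g/mol = 1.50071 mol
Mole ratio: 2 mol FeCl3 / 3 mol Cl2
Moles of FeCl3 = 1.50071 × (2/3) = 1.00047 mol
Mass of FeCl3 = 1.00047 mol × 162.2 g/mol = 162.3 g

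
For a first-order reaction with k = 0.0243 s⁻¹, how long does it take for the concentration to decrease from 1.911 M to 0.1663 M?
100.48 s

From ln[A] = ln[A]₀ - k·t: t = ln([A]₀/[A])/k = ln(1.911/0.1663)/0.0243 = ln(11.4913)/0.0243 = 2.4416/0.0243 = 100.48 s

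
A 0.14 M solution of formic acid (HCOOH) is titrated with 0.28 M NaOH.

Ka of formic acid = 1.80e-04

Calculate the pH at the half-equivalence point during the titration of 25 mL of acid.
pH = pKa = 3.74

At the half-equivalence point, [HA] = [A⁻], so by Henderson–Hasselbalch pH = pKa + log(1) = pKa.
pKa = −log(1.80e-04) = 3.74.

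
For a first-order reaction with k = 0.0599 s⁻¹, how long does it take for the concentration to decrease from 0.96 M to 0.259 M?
21.87 s

From ln[A] = ln[A]₀ - k·t: t = ln([A]₀/[A])/k = ln(0.96/0.259)/0.0599 = ln(3.7066)/0.0599 = 1.3101/0.0599 = 21.87 s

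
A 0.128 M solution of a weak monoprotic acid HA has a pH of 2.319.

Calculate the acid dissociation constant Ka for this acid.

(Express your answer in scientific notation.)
K_a = 1.87e-04

[H⁺] = 10^(−pH) = 10^(−2.319) = 4.797e-03 M. For HA ⇌ H⁺ + A⁻, Ka = x²/(C − x) = (4.797e-03)²/(0.128 − 4.797e-03) = 1.87e-04.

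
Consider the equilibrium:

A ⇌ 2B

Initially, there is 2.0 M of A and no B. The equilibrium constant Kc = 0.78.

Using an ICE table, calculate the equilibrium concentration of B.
[B] = 1.069 M

ICE: [A] = 2.0 − x, [B] = 2x.
Kc = (2x)²/(2.0 − x) = 0.78 ⇒ 4x² + 0.78x − 1.56 = 0.
x = (−0.78 + √(0.78² + 4·4·1.56))/(2·4) = (−0.78 + √25.568)/8 = 0.53457.
[B] = 2x = 1.069 M.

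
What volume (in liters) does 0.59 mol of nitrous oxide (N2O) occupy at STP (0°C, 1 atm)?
At STP, 1 mol of gas occupies 22.4 L
Volume = 0.59 mol × 22.4 L/mol = 13.22 L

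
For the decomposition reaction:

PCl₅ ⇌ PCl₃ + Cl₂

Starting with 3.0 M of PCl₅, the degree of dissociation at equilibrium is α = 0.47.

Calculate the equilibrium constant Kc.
K_c = 1.2504

x = α·[A]₀ = 0.47 × 3.0 = 1.41 M dissociated.
At eq: [PCl₅] = 3.0 − 1.41 = 1.59 M; [PCl₃] = [Cl₂] = x = 1.41 M.
Kc = [PCl₃][Cl₂]/[PCl₅] = (1.41)²/1.59 = 1.25.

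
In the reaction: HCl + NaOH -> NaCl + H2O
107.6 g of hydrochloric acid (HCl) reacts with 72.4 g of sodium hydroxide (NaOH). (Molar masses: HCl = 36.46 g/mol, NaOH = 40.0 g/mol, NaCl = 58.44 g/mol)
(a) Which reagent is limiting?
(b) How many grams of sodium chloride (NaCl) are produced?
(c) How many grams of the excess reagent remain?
(a) NaOH, (b) 105.8 g, (c) 41.61 g

Moles of HCl = 107.6 g ÷ 36.46 g/mol = 2.95118 mol
Moles of NaOH = 72.4 g ÷ 40.0 g/mol = 1.81 mol
Moles ÷ coefficient: HCl: 2.95118/1 = 2.951, NaOH: 1.81/1 = 1.81
(a) NaOH has the smaller value, so NaOH is the limiting reagent.
(b) Moles of NaCl = 1.81 mol NaOH × (1/1) = 1.81 mol; mass = 1.81 mol × 58.44 g/mol = 105.8 g
(c) HCl consumed = 1.81 × (1/1) = 1.81 mol; remaining = 2.95118 − 1.81 = 1.14118 mol; mass = 1.14118 mol × 36.46 g/mol = 41.61 g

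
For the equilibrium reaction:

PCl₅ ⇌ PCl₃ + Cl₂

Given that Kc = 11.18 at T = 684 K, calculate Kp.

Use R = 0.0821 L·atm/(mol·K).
K_p = 627.8286

Δn = (moles gaseous products) − (moles gaseous reactants) = 1
T = 684 K; RT = 0.0821 × 684 = 56.1564
Kp = Kc·(RT)^Δn = 11.18 × (56.1564)^1 = 11.18 × 56.1564 = 627.8286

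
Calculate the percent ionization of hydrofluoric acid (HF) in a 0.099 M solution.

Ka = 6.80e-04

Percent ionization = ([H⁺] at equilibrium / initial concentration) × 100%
Percent ionization = 7.95%

Let x = [H⁺]. Ka = x²/(C - x) ⇒ x² + (6.80e-04)x - (6.80e-04)(0.099) = 0. x = 7.8719e-03. Percent = (7.8719e-03/0.099) × 100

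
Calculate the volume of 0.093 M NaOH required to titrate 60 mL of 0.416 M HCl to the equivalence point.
V_{base} = 268.4 mL

At equivalence: moles acid = moles base.
moles HCl = 0.416 M × 0.06 L = 0.02496 mol
V_NaOH = 0.02496 mol ÷ 0.093 M = 0.2684 L = 268.4 mL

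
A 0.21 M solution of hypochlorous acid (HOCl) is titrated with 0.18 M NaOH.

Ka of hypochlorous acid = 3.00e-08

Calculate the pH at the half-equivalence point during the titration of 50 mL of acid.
pH = pKa = 7.52

At the half-equivalence point, [HA] = [A⁻], so by Henderson–Hasselbalch pH = pKa + log(1) = pKa.
pKa = −log(3.00e-08) = 7.52.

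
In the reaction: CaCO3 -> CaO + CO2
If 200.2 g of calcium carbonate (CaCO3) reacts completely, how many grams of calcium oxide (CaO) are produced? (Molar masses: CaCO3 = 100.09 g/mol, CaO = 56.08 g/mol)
Moles of CaCO3 = 200.2 g ÷ 100.09 g/mol = 2.0002 mol
Mole ratio: 1 mol CaO / 1 mol CaCO3
Moles of CaO = 2.0002 × (1/1) = 2.0002 mol
Mass of CaO = 2.0002 mol × 56.08 g/mol = 112.2 g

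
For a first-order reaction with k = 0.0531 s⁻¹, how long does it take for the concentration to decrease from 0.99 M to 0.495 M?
13.05 s

From ln[A] = ln[A]₀ - k·t: t = ln([A]₀/[A])/k = ln(0.99/0.495)/0.0531 = ln(2.0000)/0.0531 = 0.6931/0.0531 = 13.05 s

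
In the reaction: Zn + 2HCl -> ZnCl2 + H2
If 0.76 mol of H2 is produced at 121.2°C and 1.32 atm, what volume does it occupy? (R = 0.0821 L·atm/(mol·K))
T = 121.2°C + 273.15 = 394.35 K
V = nRT/P = (0.76 × 0.0821 × 394.35) / 1.32
V = 18.64 L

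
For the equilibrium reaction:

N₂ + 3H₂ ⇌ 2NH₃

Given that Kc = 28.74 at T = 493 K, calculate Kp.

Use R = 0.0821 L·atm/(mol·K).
K_p = 0.0175

Δn = (moles gaseous products) − (moles gaseous reactants) = -2
T = 493 K; RT = 0.0821 × 493 = 40.4753
Kp = Kc·(RT)^Δn = 28.74 × (40.4753)^-2 = 28.74 × 0.000610407 = 0.0175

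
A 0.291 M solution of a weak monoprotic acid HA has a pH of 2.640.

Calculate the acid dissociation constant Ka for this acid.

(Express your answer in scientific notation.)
K_a = 1.82e-05

[H⁺] = 10^(−pH) = 10^(−2.640) = 2.291e-03 M. For HA ⇌ H⁺ + A⁻, Ka = x²/(C − x) = (2.291e-03)²/(0.291 − 2.291e-03) = 1.82e-05.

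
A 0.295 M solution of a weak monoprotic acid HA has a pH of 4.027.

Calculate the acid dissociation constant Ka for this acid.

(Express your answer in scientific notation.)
K_a = 2.99e-08

[H⁺] = 10^(−pH) = 10^(−4.027) = 9.397e-05 M. For HA ⇌ H⁺ + A⁻, Ka = x²/(C − x) = (9.397e-05)²/(0.295 − 9.397e-05) = 2.99e-08.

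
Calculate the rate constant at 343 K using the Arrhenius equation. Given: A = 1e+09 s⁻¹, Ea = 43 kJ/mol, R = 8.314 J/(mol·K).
2.83e+02 s⁻¹

k = A·exp(-Ea/(R·T)) = 1e+09·exp(-43000/(8.314·343)) = 1e+09·exp(-15.0787) = 1e+09·2.8275e-07 = 2.83e+02 s⁻¹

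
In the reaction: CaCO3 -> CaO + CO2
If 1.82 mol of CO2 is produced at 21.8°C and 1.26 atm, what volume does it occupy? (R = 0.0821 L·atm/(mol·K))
T = 21.8°C + 273.15 = 294.95 K
V = nRT/P = (1.82 × 0.0821 × 294.95) / 1.26
V = 34.98 L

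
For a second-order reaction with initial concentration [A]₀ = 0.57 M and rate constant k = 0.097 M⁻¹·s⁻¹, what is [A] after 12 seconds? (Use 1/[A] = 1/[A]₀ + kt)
0.3427 M

1/[A] = 1/[A]₀ + k·t = 1/0.57 + (0.097)·(12) = 1.7544 + 1.1640 = 2.9184
[A] = 1/2.9184 = 0.3427 M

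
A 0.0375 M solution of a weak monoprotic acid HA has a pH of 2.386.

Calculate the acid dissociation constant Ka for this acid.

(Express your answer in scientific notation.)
K_a = 5.06e-04

[H⁺] = 10^(−pH) = 10^(−2.386) = 4.111e-03 M. For HA ⇌ H⁺ + A⁻, Ka = x²/(C − x) = (4.111e-03)²/(0.0375 − 4.111e-03) = 5.06e-04.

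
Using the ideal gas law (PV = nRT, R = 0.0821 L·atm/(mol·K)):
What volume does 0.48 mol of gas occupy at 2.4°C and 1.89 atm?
T = 2.4°C + 273.15 = 275.55 K
V = nRT/P = (0.48 × 0.0821 × 275.55) / 1.89
V = 5.75 L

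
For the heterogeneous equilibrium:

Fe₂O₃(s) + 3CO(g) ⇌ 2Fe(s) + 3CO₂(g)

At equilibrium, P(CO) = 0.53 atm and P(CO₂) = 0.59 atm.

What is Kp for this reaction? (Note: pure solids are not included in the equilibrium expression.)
K_p = 1.380

Solids (Fe₂O₃, Fe) are excluded.
Kp = P(CO₂)³/P(CO)³ = (0.59)³/(0.53)³ = 0.2054/0.1489 = 1.380.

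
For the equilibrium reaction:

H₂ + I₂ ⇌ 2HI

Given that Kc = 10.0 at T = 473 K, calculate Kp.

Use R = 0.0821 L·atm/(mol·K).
K_p = 10.0000

Δn = (moles gaseous products) − (moles gaseous reactants) = 0
T = 473 K; RT = 0.0821 × 473 = 38.8333
Kp = Kc·(RT)^Δn = 10.0 × (38.8333)^0 = 10.0 × 1 = 10.0000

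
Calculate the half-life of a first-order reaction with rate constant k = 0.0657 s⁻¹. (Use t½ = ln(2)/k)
10.55 s

t½ = ln(2)/k = 0.6931/0.0657 = 10.55 s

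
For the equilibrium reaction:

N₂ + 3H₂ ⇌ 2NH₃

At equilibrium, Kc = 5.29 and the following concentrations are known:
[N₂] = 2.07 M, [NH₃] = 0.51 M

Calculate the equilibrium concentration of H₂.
[H₂] = 0.2875 M

Kc = ([NH₃]^2) / ([N₂] × [H₂]^3) = 5.29
[H₂]^3 = (product terms)/(Kc · other reactant terms) = 0.2601 / (5.29 · 2.07) = 0.023753
[H₂] = (0.023753)^(1/3) = 0.2875 M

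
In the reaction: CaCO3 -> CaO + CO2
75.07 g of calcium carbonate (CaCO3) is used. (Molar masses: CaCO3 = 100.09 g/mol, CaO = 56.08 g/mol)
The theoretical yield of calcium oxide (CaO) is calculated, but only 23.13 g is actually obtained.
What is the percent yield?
Moles of CaCO3 = 75.07 g ÷ 100.09 g/mol = 0.750025 mol
Mole ratio: 1 mol CaO / 1 mol CaCO3
Moles of CaO = 0.750025 × (1/1) = 0.750025 mol
Theoretical yield = 0.750025 mol × 56.08 g/mol = 42.061 g
Actual yield = 23.13 g
Percent yield = (23.13 / 42.061) × 100% = 55.0%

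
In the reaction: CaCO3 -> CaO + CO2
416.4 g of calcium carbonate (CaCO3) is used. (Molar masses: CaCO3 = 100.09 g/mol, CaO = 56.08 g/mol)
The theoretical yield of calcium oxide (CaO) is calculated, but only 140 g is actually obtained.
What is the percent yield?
Moles of CaCO3 = 416.4 g ÷ 100.09 g/mol = 4.16026 mol
Mole ratio: 1 mol CaO / 1 mol CaCO3
Moles of CaO = 4.16026 × (1/1) = 4.16026 mol
Theoretical yield = 4.16026 mol × 56.08 g/mol = 233.31 g
Actual yield = 140 g
Percent yield = (140 / 233.31) × 100% = 60.0%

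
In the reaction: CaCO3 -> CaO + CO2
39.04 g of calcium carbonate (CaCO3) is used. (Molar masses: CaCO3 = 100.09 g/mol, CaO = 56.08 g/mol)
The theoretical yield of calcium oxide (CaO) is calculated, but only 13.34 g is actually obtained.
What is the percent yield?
Moles of CaCO3 = 39.04 g ÷ 100.09 g/mol = 0.390049 mol
Mole ratio: 1 mol CaO / 1 mol CaCO3
Moles of CaO = 0.390049 × (1/1) = 0.390049 mol
Theoretical yield = 0.390049 mol × 56.08 g/mol = 21.874 g
Actual yield = 13.34 g
Percent yield = (13.34 / 21.874) × 100% = 61.0%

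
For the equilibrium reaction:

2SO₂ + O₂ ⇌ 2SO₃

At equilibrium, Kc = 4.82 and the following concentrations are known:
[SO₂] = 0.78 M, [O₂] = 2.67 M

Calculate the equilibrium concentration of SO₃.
[SO₃] = 2.7982 M

Kc = ([SO₃]^2) / ([SO₂]^2 × [O₂]) = 4.82
[SO₃]^2 = Kc · (reactant terms)/(other product terms) = 4.82 · 1.6244 / 1 = 7.8297
[SO₃] = (7.8297)^(1/2) = 2.7982 M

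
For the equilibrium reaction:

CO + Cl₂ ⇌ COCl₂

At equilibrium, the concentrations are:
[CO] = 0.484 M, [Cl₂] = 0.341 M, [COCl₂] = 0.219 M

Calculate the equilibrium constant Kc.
K_c = 1.3269

Kc = ([COCl₂]) / ([CO] × [Cl₂])
   = ((0.219)) / ((0.484)·(0.341))
   = 0.219 / 0.16504 = 1.3269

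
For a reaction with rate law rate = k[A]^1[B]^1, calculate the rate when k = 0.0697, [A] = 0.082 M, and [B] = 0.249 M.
0.001423 M/s

rate = k·[A]^1·[B]^1 = 0.0697·(0.082)^1·(0.249)^1 = 0.0697·0.082·0.249 = 0.001423 M/s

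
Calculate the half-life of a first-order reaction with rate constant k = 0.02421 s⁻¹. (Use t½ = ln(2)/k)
28.63 s

t½ = ln(2)/k = 0.6931/0.02421 = 28.63 s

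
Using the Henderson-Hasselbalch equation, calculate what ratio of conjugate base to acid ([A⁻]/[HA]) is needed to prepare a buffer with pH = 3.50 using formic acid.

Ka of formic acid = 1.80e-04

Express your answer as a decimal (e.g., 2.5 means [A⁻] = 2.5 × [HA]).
[A⁻]/[HA] = 0.569

pKa = −log(1.80e-04) = 3.7447. pH = pKa + log([A⁻]/[HA]). 3.50 = 3.7447 + log(ratio). log(ratio) = 3.50 − 3.7447 = -0.2447. ratio = 10^(-0.2447) = 0.569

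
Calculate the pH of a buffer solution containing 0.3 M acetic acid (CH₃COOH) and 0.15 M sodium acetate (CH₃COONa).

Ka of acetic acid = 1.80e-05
pH = 4.44

pKa = -log(1.80e-05) = 4.74. pH = pKa + log([A⁻]/[HA]) = 4.74 + log(0.15/0.3)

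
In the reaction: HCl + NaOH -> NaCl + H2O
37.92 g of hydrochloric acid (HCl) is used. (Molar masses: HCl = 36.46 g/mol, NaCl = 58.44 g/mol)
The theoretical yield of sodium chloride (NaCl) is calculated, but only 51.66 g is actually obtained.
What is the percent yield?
Moles of HCl = 37.92 g ÷ 36.46 g/mol = 1.04004 mol
Mole ratio: 1 mol NaCl / 1 mol HCl
Moles of NaCl = 1.04004 × (1/1) = 1.04004 mol
Theoretical yield = 1.04004 mol × 58.44 g/mol = 60.78 g
Actual yield = 51.66 g
Percent yield = (51.66 / 60.78) × 100% = 85.0%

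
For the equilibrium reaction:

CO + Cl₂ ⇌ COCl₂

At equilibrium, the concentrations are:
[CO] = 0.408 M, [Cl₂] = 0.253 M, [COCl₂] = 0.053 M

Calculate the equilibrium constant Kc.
K_c = 0.5134

Kc = ([COCl₂]) / ([CO] × [Cl₂])
   = ((0.053)) / ((0.408)·(0.253))
   = 0.053 / 0.10322 = 0.5134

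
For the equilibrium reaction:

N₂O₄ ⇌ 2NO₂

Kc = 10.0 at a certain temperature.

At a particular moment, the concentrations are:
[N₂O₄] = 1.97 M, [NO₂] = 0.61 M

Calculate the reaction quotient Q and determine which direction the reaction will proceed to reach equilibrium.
Q = 0.189, Q < K, reaction proceeds forward (toward products)

Q = ([NO₂]^2) / ([N₂O₄])
  = ((0.61)^2) / ((1.97)) = 0.3721/1.97 = 0.1889
Since Q = 0.1889 < Kc = 10.0, the reaction proceeds forward (toward products) to reach equilibrium.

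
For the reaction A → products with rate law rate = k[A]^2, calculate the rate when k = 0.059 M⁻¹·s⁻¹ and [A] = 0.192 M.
0.002175 M/s

rate = k·[A]^2 = 0.059·(0.192)^2 = 0.059·0.036864 = 0.002175 M/s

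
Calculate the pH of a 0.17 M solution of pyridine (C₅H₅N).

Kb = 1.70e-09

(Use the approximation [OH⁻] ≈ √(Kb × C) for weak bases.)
pH = 9.23

[OH⁻] = √(Kb × C) = √(1.70e-09 × 0.17) = 1.7000e-05. pOH = 4.77, pH = 14 - pOH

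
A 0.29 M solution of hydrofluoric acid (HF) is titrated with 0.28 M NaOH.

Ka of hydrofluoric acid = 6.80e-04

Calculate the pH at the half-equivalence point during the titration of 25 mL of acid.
pH = pKa = 3.17

At the half-equivalence point, [HA] = [A⁻], so by Henderson–Hasselbalch pH = pKa + log(1) = pKa.
pKa = −log(6.80e-04) = 3.17.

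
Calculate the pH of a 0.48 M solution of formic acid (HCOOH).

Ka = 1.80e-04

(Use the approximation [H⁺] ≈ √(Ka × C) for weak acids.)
pH = 2.03

[H⁺] = √(Ka × C) = √(1.80e-04 × 0.48) = 9.2952e-03. pH = -log(9.2952e-03)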